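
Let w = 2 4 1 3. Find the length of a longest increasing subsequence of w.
2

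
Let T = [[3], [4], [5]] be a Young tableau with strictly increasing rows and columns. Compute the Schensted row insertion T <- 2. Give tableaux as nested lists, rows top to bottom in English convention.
[[2], [3], [4], [5]]

In row 1, 2 replaces 3 (the leftmost entry greater than 2); 3 is bumped to row 2. In row 2, 3 replaces 4 (the leftmost entry greater than 3); 4 is bumped to row 3. In row 3, 4 replaces 5 (the leftmost entry greater than 4); 5 is bumped to row 4. 5 starts a new row 4. The new tableau is [[2], [3], [4], [5]].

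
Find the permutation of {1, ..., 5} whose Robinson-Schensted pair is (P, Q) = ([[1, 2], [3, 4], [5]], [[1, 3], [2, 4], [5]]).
3 1 5 4 2

Reverse the RSK construction: for i from n down to 1, find the cell of Q containing i, remove the entry at that cell from P, and reverse-bump it up through P; the value ejected from row 1 is w(i).

Step i=5: Q has 5 at row 3, column 1; remove 5 from row 3 of P and reverse-bump: 5 enters row 2 and ejects 4; 4 enters row 1 and ejects 2. So w(5) = 2. P is now [[1, 4], [3, 5]].
Step i=4: Q has 4 at row 2, column 2; remove 5 from row 2 of P and reverse-bump: 5 enters row 1 and ejects 4. So w(4) = 4. P is now [[1, 5], [3]].
Step i=3: Q has 3 at row 1, column 2; remove that cell from P, ejecting 5. So w(3) = 5. P is now [[1], [3]].
Step i=2: Q has 2 at row 2, column 1; remove 3 from row 2 of P and reverse-bump: 3 enters row 1 and ejects 1. So w(2) = 1. P is now [[3]].
Step i=1: Q has 1 at row 1, column 1; remove that cell from P, ejecting 3. So w(1) = 3. P is now [].

So w = 3 1 5 4 2.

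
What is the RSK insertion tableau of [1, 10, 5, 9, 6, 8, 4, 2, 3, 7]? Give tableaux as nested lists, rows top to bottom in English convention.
Insert 1: appended to row 1. P = [[1]].
Insert 10: appended to row 1. P = [[1, 10]].
Insert 5: 5 bumps 10 from row 1; 10 starts row 2. P = [[1, 5], [10]].
Insert 9: appended to row 1. P = [[1, 5, 9], [10]].
Insert 6: 6 bumps 9 from row 1; 9 bumps 10 from row 2; 10 starts row 3. P = [[1, 5, 6], [9], [10]].
Insert 8: appended to row 1. P = [[1, 5, 6, 8], [9], [10]].
Insert 4: 4 bumps 5 from row 1; 5 bumps 9 from row 2; 9 bumps 10 from row 3; 10 starts row 4. P = [[1, 4, 6, 8], [5], [9], [10]].
Insert 2: 2 bumps 4 from row 1; 4 bumps 5 from row 2; 5 bumps 9 from row 3; 9 bumps 10 from row 4; 10 starts row 5. P = [[1, 2, 6, 8], [4], [5], [9], [10]].
Insert 3: 3 bumps 6 from row 1; 6 appends to row 2. P = [[1, 2, 3, 8], [4, 6], [5], [9], [10]].
Insert 7: 7 bumps 8 from row 1; 8 appends to row 2. P = [[1, 2, 3, 7], [4, 6, 8], [5], [9], [10]].

So P = [[1, 2, 3, 7], [4, 6, 8], [5], [9], [10]].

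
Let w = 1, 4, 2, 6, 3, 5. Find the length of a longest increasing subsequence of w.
4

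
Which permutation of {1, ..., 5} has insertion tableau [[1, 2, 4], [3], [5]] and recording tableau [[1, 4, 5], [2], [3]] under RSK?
5 3 1 2 4

Reverse the RSK construction: for i from n down to 1, find the cell of Q containing i, remove the entry at that cell from P, and reverse-bump it up through P; the value ejected from row 1 is w(i).

Step i=5: Q has 5 at row 1, column 3; remove that cell from P, ejecting 4. So w(5) = 4. P is now [[1, 2], [3], [5]].
Step i=4: Q has 4 at row 1, column 2; remove that cell from P, ejecting 2. So w(4) = 2. P is now [[1], [3], [5]].
Step i=3: Q has 3 at row 3, column 1; remove 5 from row 3 of P and reverse-bump: 5 enters row 2 and ejects 3; 3 enters row 1 and ejects 1. So w(3) = 1. P is now [[3], [5]].
Step i=2: Q has 2 at row 2, column 1; remove 5 from row 2 of P and reverse-bump: 5 enters row 1 and ejects 3. So w(2) = 3. P is now [[5]].
Step i=1: Q has 1 at row 1, column 1; remove that cell from P, ejecting 5. So w(1) = 5. P is now [].

So w = 5 3 1 2 4.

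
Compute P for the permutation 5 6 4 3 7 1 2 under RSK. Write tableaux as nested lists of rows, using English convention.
P = [[1, 2, 7], [3, 6], [4], [5]]

Insert 5: appended to row 1. P = [[5]].
Insert 6: appended to row 1. P = [[5, 6]].
Insert 4: 4 bumps 5 from row 1; 5 starts row 2. P = [[4, 6], [5]].
Insert 3: 3 bumps 4 from row 1; 4 bumps 5 from row 2; 5 starts row 3. P = [[3, 6], [4], [5]].
Insert 7: appended to row 1. P = [[3, 6, 7], [4], [5]].
Insert 1: 1 bumps 3 from row 1; 3 bumps 4 from row 2; 4 bumps 5 from row 3; 5 starts row 4. P = [[1, 6, 7], [3], [4], [5]].
Insert 2: 2 bumps 6 from row 1; 6 appends to row 2. P = [[1, 2, 7], [3, 6], [4], [5]].

So P = [[1, 2, 7], [3, 6], [4], [5]].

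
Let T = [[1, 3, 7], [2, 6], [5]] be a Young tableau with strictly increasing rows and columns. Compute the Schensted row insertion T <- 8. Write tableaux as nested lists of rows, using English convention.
[[1, 3, 7, 8], [2, 6], [5]]

8 is larger than every entry of row 1, so it is appended to row 1. The new tableau is [[1, 3, 7, 8], [2, 6], [5]].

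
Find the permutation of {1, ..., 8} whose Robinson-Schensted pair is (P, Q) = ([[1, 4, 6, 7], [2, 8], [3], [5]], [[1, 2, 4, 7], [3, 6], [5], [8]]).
3 5 4 8 2 6 7 1

Reverse the RSK construction: for i from n down to 1, find the cell of Q containing i, remove the entry at that cell from P, and reverse-bump it up through P; the value ejected from row 1 is w(i).

Step i=8: Q has 8 at row 4, column 1; remove 5 from row 4 of P and reverse-bump: 5 enters row 3 and ejects 3; 3 enters row 2 and ejects 2; 2 enters row 1 and ejects 1. So w(8) = 1. P is now [[2, 4, 6, 7], [3, 8], [5]].
Step i=7: Q has 7 at row 1, column 4; remove that cell from P, ejecting 7. So w(7) = 7. P is now [[2, 4, 6], [3, 8], [5]].
Step i=6: Q has 6 at row 2, column 2; remove 8 from row 2 of P and reverse-bump: 8 enters row 1 and ejects 6. So w(6) = 6. P is now [[2, 4, 8], [3], [5]].
Step i=5: Q has 5 at row 3, column 1; remove 5 from row 3 of P and reverse-bump: 5 enters row 2 and ejects 3; 3 enters row 1 and ejects 2. So w(5) = 2. P is now [[3, 4, 8], [5]].
Step i=4: Q has 4 at row 1, column 3; remove that cell from P, ejecting 8. So w(4) = 8. P is now [[3, 4], [5]].
Step i=3: Q has 3 at row 2, column 1; remove 5 from row 2 of P and reverse-bump: 5 enters row 1 and ejects 4. So w(3) = 4. P is now [[3, 5]].
Step i=2: Q has 2 at row 1, column 2; remove that cell from P, ejecting 5. So w(2) = 5. P is now [[3]].
Step i=1: Q has 1 at row 1, column 1; remove that cell from P, ejecting 3. So w(1) = 3. P is now [].

So w = 3 5 4 8 2 6 7 1.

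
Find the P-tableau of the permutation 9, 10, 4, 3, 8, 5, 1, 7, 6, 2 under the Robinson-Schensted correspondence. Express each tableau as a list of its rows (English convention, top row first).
P = [[1, 2, 6], [3, 5], [4, 7], [8, 10], [9]]

Insert 9: appended to row 1. P = [[9]].
Insert 10: appended to row 1. P = [[9, 10]].
Insert 4: 4 bumps 9 from row 1; 9 starts row 2. P = [[4, 10], [9]].
Insert 3: 3 bumps 4 from row 1; 4 bumps 9 from row 2; 9 starts row 3. P = [[3, 10], [4], [9]].
Insert 8: 8 bumps 10 from row 1; 10 appends to row 2. P = [[3, 8], [4, 10], [9]].
Insert 5: 5 bumps 8 from row 1; 8 bumps 10 from row 2; 10 appends to row 3. P = [[3, 5], [4, 8], [9, 10]].
Insert 1: 1 bumps 3 from row 1; 3 bumps 4 from row 2; 4 bumps 9 from row 3; 9 starts row 4. P = [[1, 5], [3, 8], [4, 10], [9]].
Insert 7: appended to row 1. P = [[1, 5, 7], [3, 8], [4, 10], [9]].
Insert 6: 6 bumps 7 from row 1; 7 bumps 8 from row 2; 8 bumps 10 from row 3; 10 appends to row 4. P = [[1, 5, 6], [3, 7], [4, 8], [9, 10]].
Insert 2: 2 bumps 5 from row 1; 5 bumps 7 from row 2; 7 bumps 8 from row 3; 8 bumps 9 from row 4; 9 starts row 5. P = [[1, 2, 6], [3, 5], [4, 7], [8, 10], [9]].

So P = [[1, 2, 6], [3, 5], [4, 7], [8, 10], [9]].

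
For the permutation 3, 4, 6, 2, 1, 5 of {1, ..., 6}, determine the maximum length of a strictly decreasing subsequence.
3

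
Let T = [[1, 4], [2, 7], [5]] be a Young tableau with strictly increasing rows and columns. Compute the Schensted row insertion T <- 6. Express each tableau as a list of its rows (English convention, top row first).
[[1, 4, 6], [2, 7], [5]]

6 is larger than every entry of row 1, so it is appended to row 1. The new tableau is [[1, 4, 6], [2, 7], [5]].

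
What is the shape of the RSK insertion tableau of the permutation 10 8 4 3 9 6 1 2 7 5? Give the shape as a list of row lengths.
[3, 3, 2, 1, 1]

RSK row insertion gives P = [[1, 2, 5], [3, 6, 7], [4, 9], [8], [10]], which has shape [3, 3, 2, 1, 1].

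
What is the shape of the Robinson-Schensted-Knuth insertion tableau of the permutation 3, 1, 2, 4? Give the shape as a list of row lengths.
Row-insert each entry into an empty tableau.

After inserting 3: P = [[3]].
After inserting 1: P = [[1], [3]].
After inserting 2: P = [[1, 2], [3]].
After inserting 4: P = [[1, 2, 4], [3]].

The final insertion tableau P = [[1, 2, 4], [3]] has shape [3, 1].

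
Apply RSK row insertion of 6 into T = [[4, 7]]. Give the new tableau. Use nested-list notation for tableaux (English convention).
In row 1, 6 replaces 7 (the leftmost entry greater than 6); 7 is bumped to row 2. 7 starts a new row 2. The new tableau is [[4, 6], [7]].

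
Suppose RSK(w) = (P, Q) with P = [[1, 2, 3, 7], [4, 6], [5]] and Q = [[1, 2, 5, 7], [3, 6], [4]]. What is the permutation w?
Reverse the RSK construction: for i from n down to 1, find the cell of Q containing i, remove the entry at that cell from P, and reverse-bump it up through P; the value ejected from row 1 is w(i).

Step i=7: Q has 7 at row 1, column 4; remove that cell from P, ejecting 7. So w(7) = 7. P is now [[1, 2, 3], [4, 6], [5]].
Step i=6: Q has 6 at row 2, column 2; remove 6 from row 2 of P and reverse-bump: 6 enters row 1 and ejects 3. So w(6) = 3. P is now [[1, 2, 6], [4], [5]].
Step i=5: Q has 5 at row 1, column 3; remove that cell from P, ejecting 6. So w(5) = 6. P is now [[1, 2], [4], [5]].
Step i=4: Q has 4 at row 3, column 1; remove 5 from row 3 of P and reverse-bump: 5 enters row 2 and ejects 4; 4 enters row 1 and ejects 2. So w(4) = 2. P is now [[1, 4], [5]].
Step i=3: Q has 3 at row 2, column 1; remove 5 from row 2 of P and reverse-bump: 5 enters row 1 and ejects 4. So w(3) = 4. P is now [[1, 5]].
Step i=2: Q has 2 at row 1, column 2; remove that cell from P, ejecting 5. So w(2) = 5. P is now [[1]].
Step i=1: Q has 1 at row 1, column 1; remove that cell from P, ejecting 1. So w(1) = 1. P is now [].

So w = 1 5 4 2 6 3 7.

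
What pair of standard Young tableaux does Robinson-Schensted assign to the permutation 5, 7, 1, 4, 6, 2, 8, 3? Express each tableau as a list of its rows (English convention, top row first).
P = [[1, 2, 3, 8], [4, 6], [5, 7]], Q = [[1, 2, 5, 7], [3, 4], [6, 8]]

Insert each entry of the permutation into P by Schensted row insertion, recording in Q the position of each new cell.

After inserting 5: P = [[5]].
After inserting 7: P = [[5, 7]].
After inserting 1: P = [[1, 7], [5]].
After inserting 4: P = [[1, 4], [5, 7]].
After inserting 6: P = [[1, 4, 6], [5, 7]].
After inserting 2: P = [[1, 2, 6], [4, 7], [5]].
After inserting 8: P = [[1, 2, 6, 8], [4, 7], [5]].
After inserting 3: P = [[1, 2, 3, 8], [4, 6], [5, 7]].

So P = [[1, 2, 3, 8], [4, 6], [5, 7]], Q = [[1, 2, 5, 7], [3, 4], [6, 8]].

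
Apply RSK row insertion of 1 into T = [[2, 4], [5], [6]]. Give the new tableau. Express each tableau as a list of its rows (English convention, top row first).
In row 1, 1 replaces 2 (the leftmost entry greater than 1); 2 is bumped to row 2. In row 2, 2 replaces 5 (the leftmost entry greater than 2); 5 is bumped to row 3. In row 3, 5 replaces 6 (the leftmost entry greater than 5); 6 is bumped to row 4. 6 starts a new row 4. The new tableau is [[1, 4], [2], [5], [6]].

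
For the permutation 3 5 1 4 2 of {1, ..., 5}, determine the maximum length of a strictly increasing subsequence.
2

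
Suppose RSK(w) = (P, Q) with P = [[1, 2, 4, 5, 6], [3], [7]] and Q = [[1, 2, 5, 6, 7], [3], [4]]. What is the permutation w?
1 7 3 2 4 5 6

Reverse the RSK construction: for i from n down to 1, find the cell of Q containing i, remove the entry at that cell from P, and reverse-bump it up through P; the value ejected from row 1 is w(i).

Step i=7: Q has 7 at row 1, column 5; remove that cell from P, ejecting 6. So w(7) = 6. P is now [[1, 2, 4, 5], [3], [7]].
Step i=6: Q has 6 at row 1, column 4; remove that cell from P, ejecting 5. So w(6) = 5. P is now [[1, 2, 4], [3], [7]].
Step i=5: Q has 5 at row 1, column 3; remove that cell from P, ejecting 4. So w(5) = 4. P is now [[1, 2], [3], [7]].
Step i=4: Q has 4 at row 3, column 1; remove 7 from row 3 of P and reverse-bump: 7 enters row 2 and ejects 3; 3 enters row 1 and ejects 2. So w(4) = 2. P is now [[1, 3], [7]].
Step i=3: Q has 3 at row 2, column 1; remove 7 from row 2 of P and reverse-bump: 7 enters row 1 and ejects 3. So w(3) = 3. P is now [[1, 7]].
Step i=2: Q has 2 at row 1, column 2; remove that cell from P, ejecting 7. So w(2) = 7. P is now [[1]].
Step i=1: Q has 1 at row 1, column 1; remove that cell from P, ejecting 1. So w(1) = 1. P is now [].

So w = 1 7 3 2 4 5 6.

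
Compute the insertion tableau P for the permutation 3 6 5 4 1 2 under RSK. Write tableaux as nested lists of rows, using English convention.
P = [[1, 2], [3, 4], [5], [6]]

Insert 3: appended to row 1. P = [[3]].
Insert 6: appended to row 1. P = [[3, 6]].
Insert 5: 5 bumps 6 from row 1; 6 starts row 2. P = [[3, 5], [6]].
Insert 4: 4 bumps 5 from row 1; 5 bumps 6 from row 2; 6 starts row 3. P = [[3, 4], [5], [6]].
Insert 1: 1 bumps 3 from row 1; 3 bumps 5 from row 2; 5 bumps 6 from row 3; 6 starts row 4. P = [[1, 4], [3], [5], [6]].
Insert 2: 2 bumps 4 from row 1; 4 appends to row 2. P = [[1, 2], [3, 4], [5], [6]].

So P = [[1, 2], [3, 4], [5], [6]].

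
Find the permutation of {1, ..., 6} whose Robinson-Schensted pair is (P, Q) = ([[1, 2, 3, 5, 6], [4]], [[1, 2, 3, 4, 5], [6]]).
1 2 4 5 6 3

Reverse RSK: for i = n, n-1, ..., 1, locate i in Q, remove the corresponding corner cell from P, and reverse-bump its entry up through P; the value ejected from row 1 is w(i).

So w = 1 2 4 5 6 3.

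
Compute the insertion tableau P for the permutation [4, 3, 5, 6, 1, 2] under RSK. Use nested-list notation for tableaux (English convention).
P = [[1, 2, 6], [3, 5], [4]]

Insert 4: appended to row 1. P = [[4]].
Insert 3: 3 bumps 4 from row 1; 4 starts row 2. P = [[3], [4]].
Insert 5: appended to row 1. P = [[3, 5], [4]].
Insert 6: appended to row 1. P = [[3, 5, 6], [4]].
Insert 1: 1 bumps 3 from row 1; 3 bumps 4 from row 2; 4 starts row 3. P = [[1, 5, 6], [3], [4]].
Insert 2: 2 bumps 5 from row 1; 5 appends to row 2. P = [[1, 2, 6], [3, 5], [4]].

So P = [[1, 2, 6], [3, 5], [4]].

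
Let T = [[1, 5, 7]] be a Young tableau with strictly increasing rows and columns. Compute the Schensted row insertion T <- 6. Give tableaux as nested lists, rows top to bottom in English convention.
In row 1, 6 replaces 7 (the leftmost entry greater than 6); 7 is bumped to row 2. 7 starts a new row 2. The new tableau is [[1, 5, 6], [7]].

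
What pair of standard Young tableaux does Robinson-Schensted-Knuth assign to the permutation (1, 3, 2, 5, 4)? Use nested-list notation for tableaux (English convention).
Insert each entry of the permutation into P by Schensted row insertion, recording in Q the position of each new cell.

Insert 1: appended to row 1. P = [[1]].
Insert 3: appended to row 1. P = [[1, 3]].
Insert 2: 2 bumps 3 from row 1; 3 starts row 2. P = [[1, 2], [3]].
Insert 5: appended to row 1. P = [[1, 2, 5], [3]].
Insert 4: 4 bumps 5 from row 1; 5 appends to row 2. P = [[1, 2, 4], [3, 5]].

So P = [[1, 2, 4], [3, 5]], Q = [[1, 2, 4], [3, 5]].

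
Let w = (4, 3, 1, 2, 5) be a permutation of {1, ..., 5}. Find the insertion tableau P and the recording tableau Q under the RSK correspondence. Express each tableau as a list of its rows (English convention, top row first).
Insert each entry of the permutation into P by Schensted row insertion, recording in Q the position of each new cell.

After inserting 4: P = [[4]].
After inserting 3: P = [[3], [4]].
After inserting 1: P = [[1], [3], [4]].
After inserting 2: P = [[1, 2], [3], [4]].
After inserting 5: P = [[1, 2, 5], [3], [4]].

So P = [[1, 2, 5], [3], [4]], Q = [[1, 4, 5], [2], [3]].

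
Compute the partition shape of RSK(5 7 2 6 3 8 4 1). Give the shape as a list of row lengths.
[3, 3, 1, 1]

Row-insert each entry into an empty tableau.

After inserting 5: P = [[5]].
After inserting 7: P = [[5, 7]].
After inserting 2: P = [[2, 7], [5]].
After inserting 6: P = [[2, 6], [5, 7]].
After inserting 3: P = [[2, 3], [5, 6], [7]].
After inserting 8: P = [[2, 3, 8], [5, 6], [7]].
After inserting 4: P = [[2, 3, 4], [5, 6, 8], [7]].
After inserting 1: P = [[1, 3, 4], [2, 6, 8], [5], [7]].

The final insertion tableau P = [[1, 3, 4], [2, 6, 8], [5], [7]] has shape [3, 3, 1, 1].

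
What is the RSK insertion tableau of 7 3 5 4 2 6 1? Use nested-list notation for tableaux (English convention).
After inserting 7: P = [[7]].
After inserting 3: P = [[3], [7]].
After inserting 5: P = [[3, 5], [7]].
After inserting 4: P = [[3, 4], [5], [7]].
After inserting 2: P = [[2, 4], [3], [5], [7]].
After inserting 6: P = [[2, 4, 6], [3], [5], [7]].
After inserting 1: P = [[1, 4, 6], [2], [3], [5], [7]].

So P = [[1, 4, 6], [2], [3], [5], [7]].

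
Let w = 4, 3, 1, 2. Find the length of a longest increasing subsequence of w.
2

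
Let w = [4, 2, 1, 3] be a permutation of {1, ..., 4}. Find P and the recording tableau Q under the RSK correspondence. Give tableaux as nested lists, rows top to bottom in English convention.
P = [[1, 3], [2], [4]], Q = [[1, 4], [2], [3]]

Insert each entry of the permutation into P by Schensted row insertion, recording in Q the position of each new cell.

Insert 4: appended to row 1. P = [[4]].
Insert 2: 2 bumps 4 from row 1; 4 starts row 2. P = [[2], [4]].
Insert 1: 1 bumps 2 from row 1; 2 bumps 4 from row 2; 4 starts row 3. P = [[1], [2], [4]].
Insert 3: appended to row 1. P = [[1, 3], [2], [4]].

So P = [[1, 3], [2], [4]], Q = [[1, 4], [2], [3]].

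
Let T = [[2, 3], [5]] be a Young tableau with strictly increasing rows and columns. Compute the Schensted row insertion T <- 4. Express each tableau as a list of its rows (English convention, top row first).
[[2, 3, 4], [5]]

4 is larger than every entry of row 1, so it is appended to row 1. The new tableau is [[2, 3, 4], [5]].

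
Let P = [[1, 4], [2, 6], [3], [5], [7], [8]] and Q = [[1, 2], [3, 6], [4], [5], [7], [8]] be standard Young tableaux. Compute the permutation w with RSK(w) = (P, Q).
5 8 7 6 3 4 2 1

Reverse the RSK construction: for i from n down to 1, find the cell of Q containing i, remove the entry at that cell from P, and reverse-bump it up through P; the value ejected from row 1 is w(i).

Step i=8: Q has 8 at row 6, column 1; remove 8 from row 6 of P and reverse-bump: 8 enters row 5 and ejects 7; 7 enters row 4 and ejects 5; 5 enters row 3 and ejects 3; 3 enters row 2 and ejects 2; 2 enters row 1 and ejects 1. So w(8) = 1. P is now [[2, 4], [3, 6], [5], [7], [8]].
Step i=7: Q has 7 at row 5, column 1; remove 8 from row 5 of P and reverse-bump: 8 enters row 4 and ejects 7; 7 enters row 3 and ejects 5; 5 enters row 2 and ejects 3; 3 enters row 1 and ejects 2. So w(7) = 2. P is now [[3, 4], [5, 6], [7], [8]].
Step i=6: Q has 6 at row 2, column 2; remove 6 from row 2 of P and reverse-bump: 6 enters row 1 and ejects 4. So w(6) = 4. P is now [[3, 6], [5], [7], [8]].
Step i=5: Q has 5 at row 4, column 1; remove 8 from row 4 of P and reverse-bump: 8 enters row 3 and ejects 7; 7 enters row 2 and ejects 5; 5 enters row 1 and ejects 3. So w(5) = 3. P is now [[5, 6], [7], [8]].
Step i=4: Q has 4 at row 3, column 1; remove 8 from row 3 of P and reverse-bump: 8 enters row 2 and ejects 7; 7 enters row 1 and ejects 6. So w(4) = 6. P is now [[5, 7], [8]].
Step i=3: Q has 3 at row 2, column 1; remove 8 from row 2 of P and reverse-bump: 8 enters row 1 and ejects 7. So w(3) = 7. P is now [[5, 8]].
Step i=2: Q has 2 at row 1, column 2; remove that cell from P, ejecting 8. So w(2) = 8. P is now [[5]].
Step i=1: Q has 1 at row 1, column 1; remove that cell from P, ejecting 5. So w(1) = 5. P is now [].

So w = 5 8 7 6 3 4 2 1.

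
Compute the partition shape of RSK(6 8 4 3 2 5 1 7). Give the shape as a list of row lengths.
Row-insert each entry into an empty tableau.

After inserting 6: P = [[6]].
After inserting 8: P = [[6, 8]].
After inserting 4: P = [[4, 8], [6]].
After inserting 3: P = [[3, 8], [4], [6]].
After inserting 2: P = [[2, 8], [3], [4], [6]].
After inserting 5: P = [[2, 5], [3, 8], [4], [6]].
After inserting 1: P = [[1, 5], [2, 8], [3], [4], [6]].
After inserting 7: P = [[1, 5, 7], [2, 8], [3], [4], [6]].

The final insertion tableau P = [[1, 5, 7], [2, 8], [3], [4], [6]] has shape [3, 2, 1, 1, 1].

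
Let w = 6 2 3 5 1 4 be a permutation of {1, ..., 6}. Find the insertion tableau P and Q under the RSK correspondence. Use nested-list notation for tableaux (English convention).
Insert each entry of the permutation into P by Schensted row insertion, recording in Q the position of each new cell.

Insert 6: appended to row 1. P = [[6]], Q = [[1]].
Insert 2: 2 bumps 6 from row 1; 6 starts row 2. P = [[2], [6]], Q = [[1], [2]].
Insert 3: appended to row 1. P = [[2, 3], [6]], Q = [[1, 3], [2]].
Insert 5: appended to row 1. P = [[2, 3, 5], [6]], Q = [[1, 3, 4], [2]].
Insert 1: 1 bumps 2 from row 1; 2 bumps 6 from row 2; 6 starts row 3. P = [[1, 3, 5], [2], [6]], Q = [[1, 3, 4], [2], [5]].
Insert 4: 4 bumps 5 from row 1; 5 appends to row 2. P = [[1, 3, 4], [2, 5], [6]], Q = [[1, 3, 4], [2, 6], [5]].

So P = [[1, 3, 4], [2, 5], [6]], Q = [[1, 3, 4], [2, 6], [5]].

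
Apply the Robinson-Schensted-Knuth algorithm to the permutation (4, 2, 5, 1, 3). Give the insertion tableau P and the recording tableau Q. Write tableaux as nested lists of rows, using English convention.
P = [[1, 3], [2, 5], [4]], Q = [[1, 3], [2, 5], [4]]

Insert each entry of the permutation into P by Schensted row insertion, recording in Q the position of each new cell.

Insert 4: appended to row 1. P = [[4]].
Insert 2: 2 bumps 4 from row 1; 4 starts row 2. P = [[2], [4]].
Insert 5: appended to row 1. P = [[2, 5], [4]].
Insert 1: 1 bumps 2 from row 1; 2 bumps 4 from row 2; 4 starts row 3. P = [[1, 5], [2], [4]].
Insert 3: 3 bumps 5 from row 1; 5 appends to row 2. P = [[1, 3], [2, 5], [4]].

So P = [[1, 3], [2, 5], [4]], Q = [[1, 3], [2, 5], [4]].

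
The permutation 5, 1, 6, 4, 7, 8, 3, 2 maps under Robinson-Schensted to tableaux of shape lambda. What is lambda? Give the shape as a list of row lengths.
[4, 2, 1, 1]

RSK row insertion gives P = [[1, 2, 7, 8], [3, 6], [4], [5]], which has shape [4, 2, 1, 1].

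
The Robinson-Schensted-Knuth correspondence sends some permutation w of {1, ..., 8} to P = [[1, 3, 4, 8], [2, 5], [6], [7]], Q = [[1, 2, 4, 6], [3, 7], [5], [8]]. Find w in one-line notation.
2 7 3 6 1 8 5 4

Reverse the RSK construction: for i from n down to 1, find the cell of Q containing i, remove the entry at that cell from P, and reverse-bump it up through P; the value ejected from row 1 is w(i).

Step i=8: Q has 8 at row 4, column 1; remove 7 from row 4 of P and reverse-bump: 7 enters row 3 and ejects 6; 6 enters row 2 and ejects 5; 5 enters row 1 and ejects 4. So w(8) = 4. P is now [[1, 3, 5, 8], [2, 6], [7]].
Step i=7: Q has 7 at row 2, column 2; remove 6 from row 2 of P and reverse-bump: 6 enters row 1 and ejects 5. So w(7) = 5. P is now [[1, 3, 6, 8], [2], [7]].
Step i=6: Q has 6 at row 1, column 4; remove that cell from P, ejecting 8. So w(6) = 8. P is now [[1, 3, 6], [2], [7]].
Step i=5: Q has 5 at row 3, column 1; remove 7 from row 3 of P and reverse-bump: 7 enters row 2 and ejects 2; 2 enters row 1 and ejects 1. So w(5) = 1. P is now [[2, 3, 6], [7]].
Step i=4: Q has 4 at row 1, column 3; remove that cell from P, ejecting 6. So w(4) = 6. P is now [[2, 3], [7]].
Step i=3: Q has 3 at row 2, column 1; remove 7 from row 2 of P and reverse-bump: 7 enters row 1 and ejects 3. So w(3) = 3. P is now [[2, 7]].
Step i=2: Q has 2 at row 1, column 2; remove that cell from P, ejecting 7. So w(2) = 7. P is now [[2]].
Step i=1: Q has 1 at row 1, column 1; remove that cell from P, ejecting 2. So w(1) = 2. P is now [].

So w = 2 7 3 6 1 8 5 4.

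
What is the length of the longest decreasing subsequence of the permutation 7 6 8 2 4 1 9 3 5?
4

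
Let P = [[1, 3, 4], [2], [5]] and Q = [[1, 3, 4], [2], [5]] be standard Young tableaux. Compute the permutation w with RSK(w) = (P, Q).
Reverse the RSK construction: for i from n down to 1, find the cell of Q containing i, remove the entry at that cell from P, and reverse-bump it up through P; the value ejected from row 1 is w(i).

Step i=5: Q has 5 at row 3, column 1; remove 5 from row 3 of P and reverse-bump: 5 enters row 2 and ejects 2; 2 enters row 1 and ejects 1. So w(5) = 1. P is now [[2, 3, 4], [5]].
Step i=4: Q has 4 at row 1, column 3; remove that cell from P, ejecting 4. So w(4) = 4. P is now [[2, 3], [5]].
Step i=3: Q has 3 at row 1, column 2; remove that cell from P, ejecting 3. So w(3) = 3. P is now [[2], [5]].
Step i=2: Q has 2 at row 2, column 1; remove 5 from row 2 of P and reverse-bump: 5 enters row 1 and ejects 2. So w(2) = 2. P is now [[5]].
Step i=1: Q has 1 at row 1, column 1; remove that cell from P, ejecting 5. So w(1) = 5. P is now [].

So w = 5 2 3 4 1.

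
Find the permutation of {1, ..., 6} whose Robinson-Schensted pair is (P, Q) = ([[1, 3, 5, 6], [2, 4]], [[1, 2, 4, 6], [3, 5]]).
Reverse the RSK construction: for i from n down to 1, find the cell of Q containing i, remove the entry at that cell from P, and reverse-bump it up through P; the value ejected from row 1 is w(i).

Step i=6: Q has 6 at row 1, column 4; remove that cell from P, ejecting 6. So w(6) = 6. P is now [[1, 3, 5], [2, 4]].
Step i=5: Q has 5 at row 2, column 2; remove 4 from row 2 of P and reverse-bump: 4 enters row 1 and ejects 3. So w(5) = 3. P is now [[1, 4, 5], [2]].
Step i=4: Q has 4 at row 1, column 3; remove that cell from P, ejecting 5. So w(4) = 5. P is now [[1, 4], [2]].
Step i=3: Q has 3 at row 2, column 1; remove 2 from row 2 of P and reverse-bump: 2 enters row 1 and ejects 1. So w(3) = 1. P is now [[2, 4]].
Step i=2: Q has 2 at row 1, column 2; remove that cell from P, ejecting 4. So w(2) = 4. P is now [[2]].
Step i=1: Q has 1 at row 1, column 1; remove that cell from P, ejecting 2. So w(1) = 2. P is now [].

So w = 2 4 1 5 3 6.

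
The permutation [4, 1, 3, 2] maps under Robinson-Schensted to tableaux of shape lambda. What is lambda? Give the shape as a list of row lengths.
[2, 1, 1]

Row-insert each entry into an empty tableau.

After inserting 4: P = [[4]].
After inserting 1: P = [[1], [4]].
After inserting 3: P = [[1, 3], [4]].
After inserting 2: P = [[1, 2], [3], [4]].

The final insertion tableau P = [[1, 2], [3], [4]] has shape [2, 1, 1].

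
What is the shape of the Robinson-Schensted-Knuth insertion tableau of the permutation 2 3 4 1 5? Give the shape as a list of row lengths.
[4, 1]

Row-insert each entry into an empty tableau.

After inserting 2: P = [[2]].
After inserting 3: P = [[2, 3]].
After inserting 4: P = [[2, 3, 4]].
After inserting 1: P = [[1, 3, 4], [2]].
After inserting 5: P = [[1, 3, 4, 5], [2]].

The final insertion tableau P = [[1, 3, 4, 5], [2]] has shape [4, 1].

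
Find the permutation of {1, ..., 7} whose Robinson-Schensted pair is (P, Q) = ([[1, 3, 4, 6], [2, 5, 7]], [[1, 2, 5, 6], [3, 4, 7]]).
Reverse RSK: for i = n, n-1, ..., 1, locate i in Q, remove the corresponding corner cell from P, and reverse-bump its entry up through P; the value ejected from row 1 is w(i).

So w = 2 5 1 3 4 7 6.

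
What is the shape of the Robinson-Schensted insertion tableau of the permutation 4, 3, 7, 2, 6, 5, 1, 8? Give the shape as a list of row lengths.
Row-insert each entry into an empty tableau.

After inserting 4: P = [[4]].
After inserting 3: P = [[3], [4]].
After inserting 7: P = [[3, 7], [4]].
After inserting 2: P = [[2, 7], [3], [4]].
After inserting 6: P = [[2, 6], [3, 7], [4]].
After inserting 5: P = [[2, 5], [3, 6], [4, 7]].
After inserting 1: P = [[1, 5], [2, 6], [3, 7], [4]].
After inserting 8: P = [[1, 5, 8], [2, 6], [3, 7], [4]].

The final insertion tableau P = [[1, 5, 8], [2, 6], [3, 7], [4]] has shape [3, 2, 2, 1].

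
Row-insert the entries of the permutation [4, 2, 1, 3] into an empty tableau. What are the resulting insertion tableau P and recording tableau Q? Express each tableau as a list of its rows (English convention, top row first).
Insert each entry of the permutation into P by Schensted row insertion, recording in Q the position of each new cell.

Insert 4: appended to row 1. P = [[4]].
Insert 2: 2 bumps 4 from row 1; 4 starts row 2. P = [[2], [4]].
Insert 1: 1 bumps 2 from row 1; 2 bumps 4 from row 2; 4 starts row 3. P = [[1], [2], [4]].
Insert 3: appended to row 1. P = [[1, 3], [2], [4]].

So P = [[1, 3], [2], [4]], Q = [[1, 4], [2], [3]].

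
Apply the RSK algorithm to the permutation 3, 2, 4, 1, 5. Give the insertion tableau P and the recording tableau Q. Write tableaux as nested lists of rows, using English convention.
Insert each entry of the permutation into P by Schensted row insertion, recording in Q the position of each new cell.

After inserting 3: P = [[3]].
After inserting 2: P = [[2], [3]].
After inserting 4: P = [[2, 4], [3]].
After inserting 1: P = [[1, 4], [2], [3]].
After inserting 5: P = [[1, 4, 5], [2], [3]].

So P = [[1, 4, 5], [2], [3]], Q = [[1, 3, 5], [2], [4]].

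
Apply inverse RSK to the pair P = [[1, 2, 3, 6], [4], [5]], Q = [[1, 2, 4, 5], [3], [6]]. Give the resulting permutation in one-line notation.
1 5 2 4 6 3

Reverse the RSK construction: for i from n down to 1, find the cell of Q containing i, remove the entry at that cell from P, and reverse-bump it up through P; the value ejected from row 1 is w(i).

Step i=6: Q has 6 at row 3, column 1; remove 5 from row 3 of P and reverse-bump: 5 enters row 2 and ejects 4; 4 enters row 1 and ejects 3. So w(6) = 3. P is now [[1, 2, 4, 6], [5]].
Step i=5: Q has 5 at row 1, column 4; remove that cell from P, ejecting 6. So w(5) = 6. P is now [[1, 2, 4], [5]].
Step i=4: Q has 4 at row 1, column 3; remove that cell from P, ejecting 4. So w(4) = 4. P is now [[1, 2], [5]].
Step i=3: Q has 3 at row 2, column 1; remove 5 from row 2 of P and reverse-bump: 5 enters row 1 and ejects 2. So w(3) = 2. P is now [[1, 5]].
Step i=2: Q has 2 at row 1, column 2; remove that cell from P, ejecting 5. So w(2) = 5. P is now [[1]].
Step i=1: Q has 1 at row 1, column 1; remove that cell from P, ejecting 1. So w(1) = 1. P is now [].

So w = 1 5 2 4 6 3.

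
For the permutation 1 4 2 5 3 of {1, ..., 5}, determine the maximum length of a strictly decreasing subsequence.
2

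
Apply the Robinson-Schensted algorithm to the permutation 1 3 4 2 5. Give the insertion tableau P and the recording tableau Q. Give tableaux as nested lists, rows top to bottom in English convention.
P = [[1, 2, 4, 5], [3]], Q = [[1, 2, 3, 5], [4]]

Insert each entry of the permutation into P by Schensted row insertion, recording in Q the position of each new cell.

After inserting 1: P = [[1]].
After inserting 3: P = [[1, 3]].
After inserting 4: P = [[1, 3, 4]].
After inserting 2: P = [[1, 2, 4], [3]].
After inserting 5: P = [[1, 2, 4, 5], [3]].

So P = [[1, 2, 4, 5], [3]], Q = [[1, 2, 3, 5], [4]].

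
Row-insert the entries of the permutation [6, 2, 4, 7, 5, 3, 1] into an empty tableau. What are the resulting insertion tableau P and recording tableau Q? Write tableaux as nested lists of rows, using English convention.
Insert each entry of the permutation into P by Schensted row insertion, recording in Q the position of each new cell.

Insert 6: appended to row 1. P = [[6]].
Insert 2: 2 bumps 6 from row 1; 6 starts row 2. P = [[2], [6]].
Insert 4: appended to row 1. P = [[2, 4], [6]].
Insert 7: appended to row 1. P = [[2, 4, 7], [6]].
Insert 5: 5 bumps 7 from row 1; 7 appends to row 2. P = [[2, 4, 5], [6, 7]].
Insert 3: 3 bumps 4 from row 1; 4 bumps 6 from row 2; 6 starts row 3. P = [[2, 3, 5], [4, 7], [6]].
Insert 1: 1 bumps 2 from row 1; 2 bumps 4 from row 2; 4 bumps 6 from row 3; 6 starts row 4. P = [[1, 3, 5], [2, 7], [4], [6]].

So P = [[1, 3, 5], [2, 7], [4], [6]], Q = [[1, 3, 4], [2, 5], [6], [7]].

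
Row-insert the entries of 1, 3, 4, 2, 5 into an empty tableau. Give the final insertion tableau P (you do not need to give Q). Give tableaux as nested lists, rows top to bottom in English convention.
P = [[1, 2, 4, 5], [3]]

Insert 1: appended to row 1. P = [[1]].
Insert 3: appended to row 1. P = [[1, 3]].
Insert 4: appended to row 1. P = [[1, 3, 4]].
Insert 2: 2 bumps 3 from row 1; 3 starts row 2. P = [[1, 2, 4], [3]].
Insert 5: appended to row 1. P = [[1, 2, 4, 5], [3]].

So P = [[1, 2, 4, 5], [3]].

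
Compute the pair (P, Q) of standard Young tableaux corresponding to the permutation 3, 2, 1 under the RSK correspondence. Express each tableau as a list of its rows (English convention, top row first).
P = [[1], [2], [3]], Q = [[1], [2], [3]]

Insert each entry of the permutation into P by Schensted row insertion, recording in Q the position of each new cell.

After inserting 3: P = [[3]].
After inserting 2: P = [[2], [3]].
After inserting 1: P = [[1], [2], [3]].

So P = [[1], [2], [3]], Q = [[1], [2], [3]].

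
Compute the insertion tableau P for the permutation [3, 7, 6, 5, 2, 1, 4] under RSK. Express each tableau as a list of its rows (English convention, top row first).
Insert 3: appended to row 1. P = [[3]].
Insert 7: appended to row 1. P = [[3, 7]].
Insert 6: 6 bumps 7 from row 1; 7 starts row 2. P = [[3, 6], [7]].
Insert 5: 5 bumps 6 from row 1; 6 bumps 7 from row 2; 7 starts row 3. P = [[3, 5], [6], [7]].
Insert 2: 2 bumps 3 from row 1; 3 bumps 6 from row 2; 6 bumps 7 from row 3; 7 starts row 4. P = [[2, 5], [3], [6], [7]].
Insert 1: 1 bumps 2 from row 1; 2 bumps 3 from row 2; 3 bumps 6 from row 3; 6 bumps 7 from row 4; 7 starts row 5. P = [[1, 5], [2], [3], [6], [7]].
Insert 4: 4 bumps 5 from row 1; 5 appends to row 2. P = [[1, 4], [2, 5], [3], [6], [7]].

So P = [[1, 4], [2, 5], [3], [6], [7]].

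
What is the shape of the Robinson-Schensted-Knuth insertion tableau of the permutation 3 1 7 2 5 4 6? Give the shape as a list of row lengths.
[4, 2, 1]

Row-insert each entry into an empty tableau.

After inserting 3: P = [[3]].
After inserting 1: P = [[1], [3]].
After inserting 7: P = [[1, 7], [3]].
After inserting 2: P = [[1, 2], [3, 7]].
After inserting 5: P = [[1, 2, 5], [3, 7]].
After inserting 4: P = [[1, 2, 4], [3, 5], [7]].
After inserting 6: P = [[1, 2, 4, 6], [3, 5], [7]].

The final insertion tableau P = [[1, 2, 4, 6], [3, 5], [7]] has shape [4, 2, 1].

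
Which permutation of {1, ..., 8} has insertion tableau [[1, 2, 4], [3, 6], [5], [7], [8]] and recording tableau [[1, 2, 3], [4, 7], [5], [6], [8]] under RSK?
Reverse RSK: for i = n, n-1, ..., 1, locate i in Q, remove the corresponding corner cell from P, and reverse-bump its entry up through P; the value ejected from row 1 is w(i).

So w = 1 5 8 7 6 3 4 2.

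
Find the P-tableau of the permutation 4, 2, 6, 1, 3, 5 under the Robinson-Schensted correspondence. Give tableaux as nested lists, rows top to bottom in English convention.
Insert 4: appended to row 1. P = [[4]].
Insert 2: 2 bumps 4 from row 1; 4 starts row 2. P = [[2], [4]].
Insert 6: appended to row 1. P = [[2, 6], [4]].
Insert 1: 1 bumps 2 from row 1; 2 bumps 4 from row 2; 4 starts row 3. P = [[1, 6], [2], [4]].
Insert 3: 3 bumps 6 from row 1; 6 appends to row 2. P = [[1, 3], [2, 6], [4]].
Insert 5: appended to row 1. P = [[1, 3, 5], [2, 6], [4]].

So P = [[1, 3, 5], [2, 6], [4]].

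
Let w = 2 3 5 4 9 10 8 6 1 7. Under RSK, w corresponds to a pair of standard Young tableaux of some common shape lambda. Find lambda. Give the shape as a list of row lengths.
[5, 3, 1, 1]

RSK row insertion gives P = [[1, 3, 4, 6, 7], [2, 8, 10], [5], [9]], which has shape [5, 3, 1, 1].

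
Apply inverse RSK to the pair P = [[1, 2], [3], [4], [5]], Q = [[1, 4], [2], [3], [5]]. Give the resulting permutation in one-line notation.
5 4 1 3 2

Reverse the RSK construction: for i from n down to 1, find the cell of Q containing i, remove the entry at that cell from P, and reverse-bump it up through P; the value ejected from row 1 is w(i).

Step i=5: Q has 5 at row 4, column 1; remove 5 from row 4 of P and reverse-bump: 5 enters row 3 and ejects 4; 4 enters row 2 and ejects 3; 3 enters row 1 and ejects 2. So w(5) = 2. P is now [[1, 3], [4], [5]].
Step i=4: Q has 4 at row 1, column 2; remove that cell from P, ejecting 3. So w(4) = 3. P is now [[1], [4], [5]].
Step i=3: Q has 3 at row 3, column 1; remove 5 from row 3 of P and reverse-bump: 5 enters row 2 and ejects 4; 4 enters row 1 and ejects 1. So w(3) = 1. P is now [[4], [5]].
Step i=2: Q has 2 at row 2, column 1; remove 5 from row 2 of P and reverse-bump: 5 enters row 1 and ejects 4. So w(2) = 4. P is now [[5]].
Step i=1: Q has 1 at row 1, column 1; remove that cell from P, ejecting 5. So w(1) = 5. P is now [].

So w = 5 4 1 3 2.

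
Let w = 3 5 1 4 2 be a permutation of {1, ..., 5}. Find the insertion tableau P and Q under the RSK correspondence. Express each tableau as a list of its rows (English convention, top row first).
Insert each entry of the permutation into P by Schensted row insertion, recording in Q the position of each new cell.

Insert 3: appended to row 1. P = [[3]].
Insert 5: appended to row 1. P = [[3, 5]].
Insert 1: 1 bumps 3 from row 1; 3 starts row 2. P = [[1, 5], [3]].
Insert 4: 4 bumps 5 from row 1; 5 appends to row 2. P = [[1, 4], [3, 5]].
Insert 2: 2 bumps 4 from row 1; 4 bumps 5 from row 2; 5 starts row 3. P = [[1, 2], [3, 4], [5]].

So P = [[1, 2], [3, 4], [5]], Q = [[1, 2], [3, 4], [5]].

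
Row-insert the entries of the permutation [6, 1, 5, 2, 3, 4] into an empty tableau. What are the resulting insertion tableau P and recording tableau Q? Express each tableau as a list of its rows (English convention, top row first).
P = [[1, 2, 3, 4], [5], [6]], Q = [[1, 3, 5, 6], [2], [4]]

Insert each entry of the permutation into P by Schensted row insertion, recording in Q the position of each new cell.

Insert 6: appended to row 1. P = [[6]].
Insert 1: 1 bumps 6 from row 1; 6 starts row 2. P = [[1], [6]].
Insert 5: appended to row 1. P = [[1, 5], [6]].
Insert 2: 2 bumps 5 from row 1; 5 bumps 6 from row 2; 6 starts row 3. P = [[1, 2], [5], [6]].
Insert 3: appended to row 1. P = [[1, 2, 3], [5], [6]].
Insert 4: appended to row 1. P = [[1, 2, 3, 4], [5], [6]].

So P = [[1, 2, 3, 4], [5], [6]], Q = [[1, 3, 5, 6], [2], [4]].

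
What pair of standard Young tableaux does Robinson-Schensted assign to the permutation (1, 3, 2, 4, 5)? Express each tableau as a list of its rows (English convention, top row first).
Insert each entry of the permutation into P by Schensted row insertion, recording in Q the position of each new cell.

Insert 1: appended to row 1. P = [[1]].
Insert 3: appended to row 1. P = [[1, 3]].
Insert 2: 2 bumps 3 from row 1; 3 starts row 2. P = [[1, 2], [3]].
Insert 4: appended to row 1. P = [[1, 2, 4], [3]].
Insert 5: appended to row 1. P = [[1, 2, 4, 5], [3]].

So P = [[1, 2, 4, 5], [3]], Q = [[1, 2, 4, 5], [3]].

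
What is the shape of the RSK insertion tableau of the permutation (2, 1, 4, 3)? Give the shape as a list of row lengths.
[2, 2]

Row-insert each entry into an empty tableau.

After inserting 2: P = [[2]].
After inserting 1: P = [[1], [2]].
After inserting 4: P = [[1, 4], [2]].
After inserting 3: P = [[1, 3], [2, 4]].

The final insertion tableau P = [[1, 3], [2, 4]] has shape [2, 2].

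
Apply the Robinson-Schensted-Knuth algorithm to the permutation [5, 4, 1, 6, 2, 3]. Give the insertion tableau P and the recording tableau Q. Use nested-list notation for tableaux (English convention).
Insert each entry of the permutation into P by Schensted row insertion, recording in Q the position of each new cell.

Insert 5: appended to row 1. P = [[5]].
Insert 4: 4 bumps 5 from row 1; 5 starts row 2. P = [[4], [5]].
Insert 1: 1 bumps 4 from row 1; 4 bumps 5 from row 2; 5 starts row 3. P = [[1], [4], [5]].
Insert 6: appended to row 1. P = [[1, 6], [4], [5]].
Insert 2: 2 bumps 6 from row 1; 6 appends to row 2. P = [[1, 2], [4, 6], [5]].
Insert 3: appended to row 1. P = [[1, 2, 3], [4, 6], [5]].

So P = [[1, 2, 3], [4, 6], [5]], Q = [[1, 4, 6], [2, 5], [3]].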